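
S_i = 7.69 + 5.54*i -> [7.69, 13.23, 18.77, 24.31, 29.85]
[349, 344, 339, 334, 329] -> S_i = 349 + -5*i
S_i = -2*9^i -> [-2, -18, -162, -1458, -13122]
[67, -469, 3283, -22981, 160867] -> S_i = 67*-7^i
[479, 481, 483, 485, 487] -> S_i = 479 + 2*i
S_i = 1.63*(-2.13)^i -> [1.63, -3.47, 7.4, -15.75, 33.55]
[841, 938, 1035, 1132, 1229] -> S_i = 841 + 97*i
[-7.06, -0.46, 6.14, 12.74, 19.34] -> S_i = -7.06 + 6.60*i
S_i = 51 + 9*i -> [51, 60, 69, 78, 87]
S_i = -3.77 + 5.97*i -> [-3.77, 2.2, 8.17, 14.14, 20.11]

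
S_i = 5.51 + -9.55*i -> [5.51, -4.04, -13.59, -23.14, -32.69]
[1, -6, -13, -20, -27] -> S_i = 1 + -7*i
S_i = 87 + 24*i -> [87, 111, 135, 159, 183]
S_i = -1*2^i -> [-1, -2, -4, -8, -16]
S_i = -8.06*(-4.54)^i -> [-8.06, 36.59, -166.13, 754.23, -3424.19]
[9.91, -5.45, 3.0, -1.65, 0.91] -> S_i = 9.91*(-0.55)^i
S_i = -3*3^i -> [-3, -9, -27, -81, -243]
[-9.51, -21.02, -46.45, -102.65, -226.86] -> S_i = -9.51*2.21^i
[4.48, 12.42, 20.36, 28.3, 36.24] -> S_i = 4.48 + 7.94*i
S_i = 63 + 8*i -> [63, 71, 79, 87, 95]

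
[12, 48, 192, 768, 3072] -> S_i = 12*4^i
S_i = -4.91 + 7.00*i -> [-4.91, 2.09, 9.09, 16.09, 23.09]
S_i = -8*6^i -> [-8, -48, -288, -1728, -10368]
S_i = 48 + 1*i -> [48, 49, 50, 51, 52]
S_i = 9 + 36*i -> [9, 45, 81, 117, 153]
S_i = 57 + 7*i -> [57, 64, 71, 78, 85]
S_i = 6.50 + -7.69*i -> [6.5, -1.19, -8.88, -16.57, -24.26]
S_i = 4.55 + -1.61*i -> [4.55, 2.94, 1.33, -0.28, -1.89]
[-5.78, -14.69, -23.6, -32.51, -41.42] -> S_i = -5.78 + -8.91*i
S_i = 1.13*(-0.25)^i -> [1.13, -0.28, 0.07, -0.02, 0.0]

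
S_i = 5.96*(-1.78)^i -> [5.96, -10.61, 18.88, -33.61, 59.83]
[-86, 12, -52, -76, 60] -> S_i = Random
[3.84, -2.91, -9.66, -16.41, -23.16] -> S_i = 3.84 + -6.75*i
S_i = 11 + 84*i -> [11, 95, 179, 263, 347]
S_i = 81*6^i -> [81, 486, 2916, 17496, 104976]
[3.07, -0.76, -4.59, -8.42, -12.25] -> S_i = 3.07 + -3.83*i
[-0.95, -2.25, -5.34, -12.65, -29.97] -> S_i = -0.95*2.37^i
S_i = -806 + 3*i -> [-806, -803, -800, -797, -794]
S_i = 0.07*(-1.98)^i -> [0.07, -0.14, 0.27, -0.54, 1.08]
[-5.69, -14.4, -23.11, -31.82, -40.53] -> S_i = -5.69 + -8.71*i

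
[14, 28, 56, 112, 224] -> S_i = 14*2^i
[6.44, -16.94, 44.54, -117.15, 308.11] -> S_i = 6.44*(-2.63)^i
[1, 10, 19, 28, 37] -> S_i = 1 + 9*i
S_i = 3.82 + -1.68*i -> [3.82, 2.14, 0.46, -1.22, -2.9]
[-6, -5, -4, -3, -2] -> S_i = -6 + 1*i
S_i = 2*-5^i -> [2, -10, 50, -250, 1250]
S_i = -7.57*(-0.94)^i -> [-7.57, 7.12, -6.69, 6.29, -5.91]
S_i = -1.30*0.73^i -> [-1.3, -0.95, -0.69, -0.51, -0.37]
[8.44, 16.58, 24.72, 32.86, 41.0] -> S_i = 8.44 + 8.14*i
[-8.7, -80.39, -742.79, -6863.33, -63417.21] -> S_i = -8.70*9.24^i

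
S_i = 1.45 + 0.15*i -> [1.45, 1.6, 1.75, 1.9, 2.05]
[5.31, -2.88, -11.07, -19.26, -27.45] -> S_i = 5.31 + -8.19*i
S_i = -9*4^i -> [-9, -36, -144, -576, -2304]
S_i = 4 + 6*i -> [4, 10, 16, 22, 28]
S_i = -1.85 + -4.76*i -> [-1.85, -6.61, -11.37, -16.13, -20.89]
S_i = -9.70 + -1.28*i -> [-9.7, -10.98, -12.26, -13.54, -14.82]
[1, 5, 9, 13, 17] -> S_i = 1 + 4*i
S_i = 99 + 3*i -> [99, 102, 105, 108, 111]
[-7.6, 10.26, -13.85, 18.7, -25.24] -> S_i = -7.60*(-1.35)^i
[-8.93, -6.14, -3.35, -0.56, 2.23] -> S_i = -8.93 + 2.79*i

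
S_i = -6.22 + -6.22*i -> [-6.22, -12.44, -18.66, -24.88, -31.1]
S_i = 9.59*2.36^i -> [9.59, 22.63, 53.41, 126.05, 297.49]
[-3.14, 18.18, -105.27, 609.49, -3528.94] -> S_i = -3.14*(-5.79)^i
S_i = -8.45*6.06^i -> [-8.45, -51.21, -310.31, -1880.51, -11395.86]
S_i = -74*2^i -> [-74, -148, -296, -592, -1184]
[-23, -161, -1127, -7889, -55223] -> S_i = -23*7^i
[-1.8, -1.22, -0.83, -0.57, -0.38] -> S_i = -1.80*0.68^i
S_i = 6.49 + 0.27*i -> [6.49, 6.76, 7.03, 7.3, 7.57]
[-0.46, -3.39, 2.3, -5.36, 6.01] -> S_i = Random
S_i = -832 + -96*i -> [-832, -928, -1024, -1120, -1216]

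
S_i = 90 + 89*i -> [90, 179, 268, 357, 446]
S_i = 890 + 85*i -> [890, 975, 1060, 1145, 1230]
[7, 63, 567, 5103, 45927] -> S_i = 7*9^i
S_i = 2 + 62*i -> [2, 64, 126, 188, 250]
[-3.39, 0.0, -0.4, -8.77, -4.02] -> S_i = Random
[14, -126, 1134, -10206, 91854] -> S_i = 14*-9^i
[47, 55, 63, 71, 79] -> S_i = 47 + 8*i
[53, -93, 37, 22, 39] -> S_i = Random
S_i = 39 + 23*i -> [39, 62, 85, 108, 131]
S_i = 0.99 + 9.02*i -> [0.99, 10.01, 19.03, 28.05, 37.07]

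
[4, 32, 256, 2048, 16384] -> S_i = 4*8^i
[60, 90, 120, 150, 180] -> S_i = 60 + 30*i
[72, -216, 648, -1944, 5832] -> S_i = 72*-3^i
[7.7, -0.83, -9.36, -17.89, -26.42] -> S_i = 7.70 + -8.53*i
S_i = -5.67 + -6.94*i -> [-5.67, -12.61, -19.55, -26.49, -33.43]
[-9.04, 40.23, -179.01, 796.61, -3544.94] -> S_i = -9.04*(-4.45)^i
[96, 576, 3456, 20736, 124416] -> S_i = 96*6^i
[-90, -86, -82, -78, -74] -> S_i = -90 + 4*i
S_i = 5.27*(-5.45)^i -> [5.27, -28.72, 156.53, -853.1, 4649.4]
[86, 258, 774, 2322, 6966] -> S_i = 86*3^i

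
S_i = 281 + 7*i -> [281, 288, 295, 302, 309]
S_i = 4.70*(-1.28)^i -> [4.7, -6.02, 7.7, -9.86, 12.62]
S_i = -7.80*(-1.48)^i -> [-7.8, 11.54, -17.09, 25.29, -37.42]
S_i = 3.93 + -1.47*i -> [3.93, 2.46, 0.99, -0.48, -1.95]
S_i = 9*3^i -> [9, 27, 81, 243, 729]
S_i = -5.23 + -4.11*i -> [-5.23, -9.34, -13.45, -17.56, -21.67]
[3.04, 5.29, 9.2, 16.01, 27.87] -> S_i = 3.04*1.74^i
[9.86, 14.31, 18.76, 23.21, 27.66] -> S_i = 9.86 + 4.45*i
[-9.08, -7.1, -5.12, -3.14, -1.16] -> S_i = -9.08 + 1.98*i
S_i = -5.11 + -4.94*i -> [-5.11, -10.05, -14.99, -19.93, -24.87]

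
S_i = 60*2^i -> [60, 120, 240, 480, 960]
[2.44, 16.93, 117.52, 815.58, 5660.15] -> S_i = 2.44*6.94^i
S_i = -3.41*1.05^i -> [-3.41, -3.58, -3.76, -3.95, -4.14]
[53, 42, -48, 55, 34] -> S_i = Random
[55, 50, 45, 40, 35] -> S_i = 55 + -5*i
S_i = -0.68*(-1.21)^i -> [-0.68, 0.82, -1.0, 1.2, -1.46]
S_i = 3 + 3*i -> [3, 6, 9, 12, 15]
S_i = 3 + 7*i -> [3, 10, 17, 24, 31]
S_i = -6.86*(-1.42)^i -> [-6.86, 9.74, -13.83, 19.64, -27.89]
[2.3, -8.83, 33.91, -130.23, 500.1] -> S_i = 2.30*(-3.84)^i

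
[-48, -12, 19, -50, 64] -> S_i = Random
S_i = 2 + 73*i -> [2, 75, 148, 221, 294]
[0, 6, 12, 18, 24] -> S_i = 0 + 6*i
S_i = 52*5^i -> [52, 260, 1300, 6500, 32500]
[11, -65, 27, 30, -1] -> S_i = Random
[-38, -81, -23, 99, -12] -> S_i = Random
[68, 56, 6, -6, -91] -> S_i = Random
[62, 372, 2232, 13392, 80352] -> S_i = 62*6^i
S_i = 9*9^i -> [9, 81, 729, 6561, 59049]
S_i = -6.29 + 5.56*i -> [-6.29, -0.73, 4.83, 10.39, 15.95]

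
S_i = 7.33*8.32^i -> [7.33, 60.99, 507.4, 4221.57, 35123.46]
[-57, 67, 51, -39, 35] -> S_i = Random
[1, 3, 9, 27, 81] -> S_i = 1*3^i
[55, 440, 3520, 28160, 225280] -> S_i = 55*8^i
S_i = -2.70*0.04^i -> [-2.7, -0.11, -0.0, -0.0, -0.0]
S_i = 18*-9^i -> [18, -162, 1458, -13122, 118098]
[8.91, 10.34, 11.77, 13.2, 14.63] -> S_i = 8.91 + 1.43*i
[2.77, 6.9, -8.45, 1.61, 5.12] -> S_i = Random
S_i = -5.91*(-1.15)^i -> [-5.91, 6.8, -7.82, 8.99, -10.34]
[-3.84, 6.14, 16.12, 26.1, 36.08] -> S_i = -3.84 + 9.98*i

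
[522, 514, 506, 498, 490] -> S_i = 522 + -8*i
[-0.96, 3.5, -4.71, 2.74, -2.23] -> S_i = Random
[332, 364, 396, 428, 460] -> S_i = 332 + 32*i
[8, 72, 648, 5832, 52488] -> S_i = 8*9^i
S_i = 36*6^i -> [36, 216, 1296, 7776, 46656]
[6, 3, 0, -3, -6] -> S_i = 6 + -3*i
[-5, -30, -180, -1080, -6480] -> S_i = -5*6^i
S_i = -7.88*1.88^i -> [-7.88, -14.81, -27.85, -52.36, -98.44]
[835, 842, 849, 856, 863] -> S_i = 835 + 7*i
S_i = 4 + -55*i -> [4, -51, -106, -161, -216]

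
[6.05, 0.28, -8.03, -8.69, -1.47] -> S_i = Random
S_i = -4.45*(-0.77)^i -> [-4.45, 3.43, -2.64, 2.03, -1.56]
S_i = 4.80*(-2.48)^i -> [4.8, -11.9, 29.52, -73.21, 181.57]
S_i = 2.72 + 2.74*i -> [2.72, 5.46, 8.2, 10.94, 13.68]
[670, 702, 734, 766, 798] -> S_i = 670 + 32*i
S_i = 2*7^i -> [2, 14, 98, 686, 4802]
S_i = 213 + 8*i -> [213, 221, 229, 237, 245]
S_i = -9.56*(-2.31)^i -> [-9.56, 22.08, -51.01, 117.84, -272.21]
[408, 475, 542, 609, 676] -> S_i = 408 + 67*i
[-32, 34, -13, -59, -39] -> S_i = Random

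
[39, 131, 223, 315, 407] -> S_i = 39 + 92*i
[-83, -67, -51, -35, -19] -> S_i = -83 + 16*i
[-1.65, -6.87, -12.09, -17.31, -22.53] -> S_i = -1.65 + -5.22*i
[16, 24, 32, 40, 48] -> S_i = 16 + 8*i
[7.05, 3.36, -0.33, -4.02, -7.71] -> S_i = 7.05 + -3.69*i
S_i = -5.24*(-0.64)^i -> [-5.24, 3.35, -2.15, 1.37, -0.88]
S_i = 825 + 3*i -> [825, 828, 831, 834, 837]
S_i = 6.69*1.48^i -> [6.69, 9.9, 14.65, 21.69, 32.1]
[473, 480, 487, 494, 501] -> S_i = 473 + 7*i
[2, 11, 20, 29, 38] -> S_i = 2 + 9*i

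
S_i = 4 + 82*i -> [4, 86, 168, 250, 332]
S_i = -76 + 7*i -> [-76, -69, -62, -55, -48]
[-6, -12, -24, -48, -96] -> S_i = -6*2^i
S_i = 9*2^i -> [9, 18, 36, 72, 144]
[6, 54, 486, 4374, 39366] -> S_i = 6*9^i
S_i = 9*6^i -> [9, 54, 324, 1944, 11664]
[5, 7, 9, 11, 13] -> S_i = 5 + 2*i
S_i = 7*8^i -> [7, 56, 448, 3584, 28672]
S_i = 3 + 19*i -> [3, 22, 41, 60, 79]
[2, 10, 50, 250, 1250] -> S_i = 2*5^i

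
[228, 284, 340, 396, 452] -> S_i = 228 + 56*i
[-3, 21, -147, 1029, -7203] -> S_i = -3*-7^i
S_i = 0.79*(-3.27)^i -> [0.79, -2.58, 8.45, -27.62, 90.33]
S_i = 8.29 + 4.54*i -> [8.29, 12.83, 17.37, 21.91, 26.45]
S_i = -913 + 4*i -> [-913, -909, -905, -901, -897]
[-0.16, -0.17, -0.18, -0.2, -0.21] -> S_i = -0.16*1.07^i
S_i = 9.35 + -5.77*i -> [9.35, 3.58, -2.19, -7.96, -13.73]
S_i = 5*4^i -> [5, 20, 80, 320, 1280]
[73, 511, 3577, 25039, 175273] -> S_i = 73*7^i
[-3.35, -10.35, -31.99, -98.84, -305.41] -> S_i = -3.35*3.09^i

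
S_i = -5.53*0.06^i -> [-5.53, -0.33, -0.02, -0.0, -0.0]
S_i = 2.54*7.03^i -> [2.54, 17.86, 125.53, 882.47, 6203.76]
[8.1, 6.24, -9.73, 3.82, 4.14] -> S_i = Random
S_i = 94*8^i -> [94, 752, 6016, 48128, 385024]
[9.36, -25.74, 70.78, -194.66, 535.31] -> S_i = 9.36*(-2.75)^i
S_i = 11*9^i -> [11, 99, 891, 8019, 72171]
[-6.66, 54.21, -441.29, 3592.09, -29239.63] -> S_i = -6.66*(-8.14)^i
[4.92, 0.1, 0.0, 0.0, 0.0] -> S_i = 4.92*0.02^i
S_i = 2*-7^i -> [2, -14, 98, -686, 4802]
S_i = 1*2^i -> [1, 2, 4, 8, 16]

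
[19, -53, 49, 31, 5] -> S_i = Random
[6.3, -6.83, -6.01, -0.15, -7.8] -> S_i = Random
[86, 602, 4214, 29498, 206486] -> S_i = 86*7^i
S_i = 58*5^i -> [58, 290, 1450, 7250, 36250]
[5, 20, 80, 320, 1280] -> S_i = 5*4^i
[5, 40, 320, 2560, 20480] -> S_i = 5*8^i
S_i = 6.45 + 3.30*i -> [6.45, 9.75, 13.05, 16.35, 19.65]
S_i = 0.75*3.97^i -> [0.75, 2.98, 11.82, 46.93, 186.3]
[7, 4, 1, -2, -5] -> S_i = 7 + -3*i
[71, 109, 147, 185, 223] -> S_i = 71 + 38*i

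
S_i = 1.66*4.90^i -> [1.66, 8.13, 39.86, 195.3, 956.96]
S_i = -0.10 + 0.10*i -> [-0.1, 0.0, 0.1, 0.2, 0.3]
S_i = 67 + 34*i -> [67, 101, 135, 169, 203]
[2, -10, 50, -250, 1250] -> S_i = 2*-5^i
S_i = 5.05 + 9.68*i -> [5.05, 14.73, 24.41, 34.09, 43.77]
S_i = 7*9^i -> [7, 63, 567, 5103, 45927]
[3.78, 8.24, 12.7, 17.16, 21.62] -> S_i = 3.78 + 4.46*i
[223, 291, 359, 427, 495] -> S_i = 223 + 68*i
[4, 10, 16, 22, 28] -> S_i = 4 + 6*i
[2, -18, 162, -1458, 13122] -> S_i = 2*-9^i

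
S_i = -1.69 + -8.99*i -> [-1.69, -10.68, -19.67, -28.66, -37.65]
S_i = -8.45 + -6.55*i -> [-8.45, -15.0, -21.55, -28.1, -34.65]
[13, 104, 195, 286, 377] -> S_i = 13 + 91*i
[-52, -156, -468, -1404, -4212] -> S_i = -52*3^i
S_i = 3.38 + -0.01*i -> [3.38, 3.37, 3.36, 3.35, 3.34]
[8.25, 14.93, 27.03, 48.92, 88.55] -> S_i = 8.25*1.81^i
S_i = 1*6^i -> [1, 6, 36, 216, 1296]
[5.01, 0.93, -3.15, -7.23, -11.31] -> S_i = 5.01 + -4.08*i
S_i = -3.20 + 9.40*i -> [-3.2, 6.2, 15.6, 25.0, 34.4]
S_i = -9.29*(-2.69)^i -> [-9.29, 24.99, -67.22, 180.83, -486.44]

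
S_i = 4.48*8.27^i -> [4.48, 37.05, 306.4, 2533.93, 20955.6]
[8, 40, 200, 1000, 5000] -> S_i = 8*5^i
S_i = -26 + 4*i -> [-26, -22, -18, -14, -10]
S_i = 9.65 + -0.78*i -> [9.65, 8.87, 8.09, 7.31, 6.53]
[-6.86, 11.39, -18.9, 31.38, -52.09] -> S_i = -6.86*(-1.66)^i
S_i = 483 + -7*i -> [483, 476, 469, 462, 455]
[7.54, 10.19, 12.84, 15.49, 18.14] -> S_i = 7.54 + 2.65*i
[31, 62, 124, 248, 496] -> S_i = 31*2^i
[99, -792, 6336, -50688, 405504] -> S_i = 99*-8^i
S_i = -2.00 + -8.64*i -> [-2.0, -10.64, -19.28, -27.92, -36.56]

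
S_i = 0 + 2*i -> [0, 2, 4, 6, 8]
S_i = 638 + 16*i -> [638, 654, 670, 686, 702]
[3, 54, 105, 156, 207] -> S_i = 3 + 51*i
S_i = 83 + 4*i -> [83, 87, 91, 95, 99]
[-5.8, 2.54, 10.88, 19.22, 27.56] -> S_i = -5.80 + 8.34*i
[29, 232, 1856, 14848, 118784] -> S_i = 29*8^i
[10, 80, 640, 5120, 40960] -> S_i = 10*8^i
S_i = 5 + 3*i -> [5, 8, 11, 14, 17]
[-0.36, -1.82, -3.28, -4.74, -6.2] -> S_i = -0.36 + -1.46*i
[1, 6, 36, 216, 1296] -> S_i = 1*6^i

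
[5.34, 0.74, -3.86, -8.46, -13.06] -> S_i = 5.34 + -4.60*i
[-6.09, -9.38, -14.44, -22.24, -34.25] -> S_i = -6.09*1.54^i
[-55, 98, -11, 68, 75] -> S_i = Random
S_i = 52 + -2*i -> [52, 50, 48, 46, 44]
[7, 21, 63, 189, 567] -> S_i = 7*3^i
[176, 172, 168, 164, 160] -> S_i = 176 + -4*i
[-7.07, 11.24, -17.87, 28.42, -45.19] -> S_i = -7.07*(-1.59)^i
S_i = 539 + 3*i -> [539, 542, 545, 548, 551]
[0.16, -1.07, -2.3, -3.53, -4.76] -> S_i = 0.16 + -1.23*i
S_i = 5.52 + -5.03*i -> [5.52, 0.49, -4.54, -9.57, -14.6]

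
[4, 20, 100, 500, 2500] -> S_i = 4*5^i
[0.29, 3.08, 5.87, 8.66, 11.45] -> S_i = 0.29 + 2.79*i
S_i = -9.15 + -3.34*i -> [-9.15, -12.49, -15.83, -19.17, -22.51]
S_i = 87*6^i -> [87, 522, 3132, 18792, 112752]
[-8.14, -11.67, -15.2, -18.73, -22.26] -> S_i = -8.14 + -3.53*i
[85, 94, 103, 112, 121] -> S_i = 85 + 9*i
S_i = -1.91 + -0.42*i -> [-1.91, -2.33, -2.75, -3.17, -3.59]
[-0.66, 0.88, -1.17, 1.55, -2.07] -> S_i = -0.66*(-1.33)^i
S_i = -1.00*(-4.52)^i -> [-1.0, 4.52, -20.43, 92.35, -417.4]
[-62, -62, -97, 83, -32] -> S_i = Random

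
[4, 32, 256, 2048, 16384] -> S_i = 4*8^i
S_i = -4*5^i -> [-4, -20, -100, -500, -2500]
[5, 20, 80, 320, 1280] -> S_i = 5*4^i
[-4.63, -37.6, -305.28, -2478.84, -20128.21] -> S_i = -4.63*8.12^i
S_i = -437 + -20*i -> [-437, -457, -477, -497, -517]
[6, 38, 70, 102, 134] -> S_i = 6 + 32*i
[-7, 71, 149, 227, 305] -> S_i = -7 + 78*i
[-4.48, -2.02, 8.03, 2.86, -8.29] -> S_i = Random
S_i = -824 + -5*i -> [-824, -829, -834, -839, -844]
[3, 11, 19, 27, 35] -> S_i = 3 + 8*i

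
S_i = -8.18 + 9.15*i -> [-8.18, 0.97, 10.12, 19.27, 28.42]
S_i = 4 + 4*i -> [4, 8, 12, 16, 20]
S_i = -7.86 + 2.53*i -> [-7.86, -5.33, -2.8, -0.27, 2.26]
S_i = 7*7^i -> [7, 49, 343, 2401, 16807]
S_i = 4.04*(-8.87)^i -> [4.04, -35.83, 317.85, -2819.37, 25007.82]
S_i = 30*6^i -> [30, 180, 1080, 6480, 38880]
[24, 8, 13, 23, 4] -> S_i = Random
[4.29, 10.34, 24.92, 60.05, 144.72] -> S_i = 4.29*2.41^i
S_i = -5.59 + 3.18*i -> [-5.59, -2.41, 0.77, 3.95, 7.13]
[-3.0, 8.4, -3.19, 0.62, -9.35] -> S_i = Random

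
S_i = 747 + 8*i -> [747, 755, 763, 771, 779]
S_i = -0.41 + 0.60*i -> [-0.41, 0.19, 0.79, 1.39, 1.99]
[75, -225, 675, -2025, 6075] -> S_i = 75*-3^i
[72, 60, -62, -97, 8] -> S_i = Random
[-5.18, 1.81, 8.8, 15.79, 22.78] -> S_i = -5.18 + 6.99*i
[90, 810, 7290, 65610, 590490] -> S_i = 90*9^i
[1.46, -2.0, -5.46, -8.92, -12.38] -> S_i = 1.46 + -3.46*i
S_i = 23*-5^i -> [23, -115, 575, -2875, 14375]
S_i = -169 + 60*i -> [-169, -109, -49, 11, 71]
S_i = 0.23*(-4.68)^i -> [0.23, -1.08, 5.04, -23.58, 110.33]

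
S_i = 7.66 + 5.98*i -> [7.66, 13.64, 19.62, 25.6, 31.58]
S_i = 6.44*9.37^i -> [6.44, 60.34, 565.41, 5297.91, 49641.42]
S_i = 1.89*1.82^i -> [1.89, 3.44, 6.26, 11.39, 20.74]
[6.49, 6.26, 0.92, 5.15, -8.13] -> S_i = Random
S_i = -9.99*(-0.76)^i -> [-9.99, 7.59, -5.77, 4.39, -3.33]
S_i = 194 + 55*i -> [194, 249, 304, 359, 414]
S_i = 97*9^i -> [97, 873, 7857, 70713, 636417]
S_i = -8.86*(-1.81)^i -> [-8.86, 16.04, -29.03, 52.54, -95.09]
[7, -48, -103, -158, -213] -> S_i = 7 + -55*i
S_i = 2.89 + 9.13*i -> [2.89, 12.02, 21.15, 30.28, 39.41]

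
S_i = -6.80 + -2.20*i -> [-6.8, -9.0, -11.2, -13.4, -15.6]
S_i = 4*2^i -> [4, 8, 16, 32, 64]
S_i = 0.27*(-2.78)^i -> [0.27, -0.75, 2.09, -5.8, 16.13]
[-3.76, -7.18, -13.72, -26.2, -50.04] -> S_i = -3.76*1.91^i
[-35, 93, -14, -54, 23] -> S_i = Random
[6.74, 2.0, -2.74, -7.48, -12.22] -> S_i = 6.74 + -4.74*i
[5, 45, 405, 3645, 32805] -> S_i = 5*9^i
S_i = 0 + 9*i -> [0, 9, 18, 27, 36]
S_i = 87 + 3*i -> [87, 90, 93, 96, 99]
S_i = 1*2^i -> [1, 2, 4, 8, 16]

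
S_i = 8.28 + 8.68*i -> [8.28, 16.96, 25.64, 34.32, 43.0]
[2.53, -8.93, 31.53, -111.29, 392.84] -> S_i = 2.53*(-3.53)^i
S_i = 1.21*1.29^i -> [1.21, 1.56, 2.01, 2.6, 3.35]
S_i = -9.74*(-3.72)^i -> [-9.74, 36.23, -134.79, 501.4, -1865.22]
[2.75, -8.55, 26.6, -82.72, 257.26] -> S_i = 2.75*(-3.11)^i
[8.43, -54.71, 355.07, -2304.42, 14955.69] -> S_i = 8.43*(-6.49)^i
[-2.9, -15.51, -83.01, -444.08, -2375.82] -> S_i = -2.90*5.35^i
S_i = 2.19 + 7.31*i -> [2.19, 9.5, 16.81, 24.12, 31.43]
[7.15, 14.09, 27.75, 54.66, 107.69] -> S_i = 7.15*1.97^i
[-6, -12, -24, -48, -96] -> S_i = -6*2^i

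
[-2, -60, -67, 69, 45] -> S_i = Random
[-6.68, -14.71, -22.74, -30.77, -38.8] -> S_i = -6.68 + -8.03*i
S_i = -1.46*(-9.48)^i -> [-1.46, 13.84, -131.21, 1243.88, -11791.97]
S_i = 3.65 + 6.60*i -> [3.65, 10.25, 16.85, 23.45, 30.05]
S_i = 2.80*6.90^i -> [2.8, 19.32, 133.31, 919.83, 6346.79]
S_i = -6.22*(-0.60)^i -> [-6.22, 3.73, -2.24, 1.34, -0.81]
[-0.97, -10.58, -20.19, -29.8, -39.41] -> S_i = -0.97 + -9.61*i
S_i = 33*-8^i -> [33, -264, 2112, -16896, 135168]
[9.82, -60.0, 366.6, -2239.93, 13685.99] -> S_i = 9.82*(-6.11)^i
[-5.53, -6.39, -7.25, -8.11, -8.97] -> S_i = -5.53 + -0.86*i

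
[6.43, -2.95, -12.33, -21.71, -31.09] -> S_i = 6.43 + -9.38*i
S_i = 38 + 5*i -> [38, 43, 48, 53, 58]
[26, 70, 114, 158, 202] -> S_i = 26 + 44*i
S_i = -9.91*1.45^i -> [-9.91, -14.37, -20.84, -30.21, -43.81]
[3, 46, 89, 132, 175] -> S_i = 3 + 43*i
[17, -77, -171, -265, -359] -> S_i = 17 + -94*i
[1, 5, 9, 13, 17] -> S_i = 1 + 4*i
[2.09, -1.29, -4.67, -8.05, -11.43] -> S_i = 2.09 + -3.38*i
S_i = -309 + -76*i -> [-309, -385, -461, -537, -613]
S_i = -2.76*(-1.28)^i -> [-2.76, 3.53, -4.52, 5.79, -7.41]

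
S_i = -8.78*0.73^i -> [-8.78, -6.41, -4.68, -3.42, -2.49]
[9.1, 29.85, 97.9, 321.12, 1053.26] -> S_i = 9.10*3.28^i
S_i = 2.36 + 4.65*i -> [2.36, 7.01, 11.66, 16.31, 20.96]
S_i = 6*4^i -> [6, 24, 96, 384, 1536]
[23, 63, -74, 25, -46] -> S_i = Random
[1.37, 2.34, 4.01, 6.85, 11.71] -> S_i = 1.37*1.71^i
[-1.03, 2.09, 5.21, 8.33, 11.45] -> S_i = -1.03 + 3.12*i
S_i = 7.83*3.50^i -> [7.83, 27.4, 95.92, 335.71, 1174.99]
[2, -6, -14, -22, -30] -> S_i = 2 + -8*i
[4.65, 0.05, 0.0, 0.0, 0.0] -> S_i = 4.65*0.01^i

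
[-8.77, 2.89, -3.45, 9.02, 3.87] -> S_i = Random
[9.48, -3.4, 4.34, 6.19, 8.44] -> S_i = Random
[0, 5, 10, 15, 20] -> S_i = 0 + 5*i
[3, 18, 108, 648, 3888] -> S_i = 3*6^i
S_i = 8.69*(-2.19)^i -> [8.69, -19.03, 41.68, -91.28, 199.89]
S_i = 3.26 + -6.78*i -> [3.26, -3.52, -10.3, -17.08, -23.86]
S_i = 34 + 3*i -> [34, 37, 40, 43, 46]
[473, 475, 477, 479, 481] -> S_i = 473 + 2*i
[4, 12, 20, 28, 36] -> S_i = 4 + 8*i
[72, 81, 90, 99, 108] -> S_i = 72 + 9*i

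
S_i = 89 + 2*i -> [89, 91, 93, 95, 97]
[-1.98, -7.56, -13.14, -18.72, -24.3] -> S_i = -1.98 + -5.58*i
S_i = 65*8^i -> [65, 520, 4160, 33280, 266240]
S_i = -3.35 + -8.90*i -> [-3.35, -12.25, -21.15, -30.05, -38.95]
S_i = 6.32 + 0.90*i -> [6.32, 7.22, 8.12, 9.02, 9.92]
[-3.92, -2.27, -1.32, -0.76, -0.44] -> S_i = -3.92*0.58^i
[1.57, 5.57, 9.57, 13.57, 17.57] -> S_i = 1.57 + 4.00*i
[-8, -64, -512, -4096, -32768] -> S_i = -8*8^i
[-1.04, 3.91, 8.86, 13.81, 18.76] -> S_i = -1.04 + 4.95*i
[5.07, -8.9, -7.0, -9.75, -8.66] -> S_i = Random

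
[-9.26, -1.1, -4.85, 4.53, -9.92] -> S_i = Random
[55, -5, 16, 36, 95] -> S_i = Random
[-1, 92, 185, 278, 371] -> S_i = -1 + 93*i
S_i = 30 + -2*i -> [30, 28, 26, 24, 22]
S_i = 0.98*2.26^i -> [0.98, 2.21, 5.01, 11.31, 25.57]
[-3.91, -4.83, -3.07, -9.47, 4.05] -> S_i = Random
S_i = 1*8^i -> [1, 8, 64, 512, 4096]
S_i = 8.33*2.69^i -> [8.33, 22.41, 60.28, 162.14, 436.17]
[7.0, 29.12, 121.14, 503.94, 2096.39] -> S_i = 7.00*4.16^i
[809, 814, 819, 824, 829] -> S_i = 809 + 5*i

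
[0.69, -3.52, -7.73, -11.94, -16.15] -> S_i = 0.69 + -4.21*i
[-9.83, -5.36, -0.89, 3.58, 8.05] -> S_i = -9.83 + 4.47*i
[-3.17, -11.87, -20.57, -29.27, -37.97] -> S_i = -3.17 + -8.70*i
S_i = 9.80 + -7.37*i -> [9.8, 2.43, -4.94, -12.31, -19.68]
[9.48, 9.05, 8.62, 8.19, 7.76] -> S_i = 9.48 + -0.43*i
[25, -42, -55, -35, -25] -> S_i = Random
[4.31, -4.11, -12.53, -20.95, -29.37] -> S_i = 4.31 + -8.42*i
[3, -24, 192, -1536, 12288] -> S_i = 3*-8^i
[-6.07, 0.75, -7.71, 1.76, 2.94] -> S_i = Random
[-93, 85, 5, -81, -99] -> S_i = Random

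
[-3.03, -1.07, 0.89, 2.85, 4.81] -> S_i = -3.03 + 1.96*i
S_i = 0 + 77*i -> [0, 77, 154, 231, 308]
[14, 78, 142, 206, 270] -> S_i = 14 + 64*i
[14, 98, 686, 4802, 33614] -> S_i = 14*7^i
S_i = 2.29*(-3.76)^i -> [2.29, -8.61, 32.38, -121.73, 457.71]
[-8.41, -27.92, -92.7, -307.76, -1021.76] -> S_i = -8.41*3.32^i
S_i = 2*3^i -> [2, 6, 18, 54, 162]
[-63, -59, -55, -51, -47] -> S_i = -63 + 4*i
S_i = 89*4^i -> [89, 356, 1424, 5696, 22784]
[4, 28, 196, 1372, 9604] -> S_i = 4*7^i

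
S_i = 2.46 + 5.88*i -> [2.46, 8.34, 14.22, 20.1, 25.98]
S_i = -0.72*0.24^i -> [-0.72, -0.17, -0.04, -0.01, -0.0]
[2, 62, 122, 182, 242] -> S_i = 2 + 60*i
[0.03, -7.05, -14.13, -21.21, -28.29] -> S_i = 0.03 + -7.08*i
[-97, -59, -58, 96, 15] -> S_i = Random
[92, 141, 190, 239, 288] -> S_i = 92 + 49*i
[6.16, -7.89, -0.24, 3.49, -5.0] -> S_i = Random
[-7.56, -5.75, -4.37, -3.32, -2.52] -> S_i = -7.56*0.76^i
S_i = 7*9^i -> [7, 63, 567, 5103, 45927]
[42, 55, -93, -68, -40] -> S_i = Random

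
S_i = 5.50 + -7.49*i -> [5.5, -1.99, -9.48, -16.97, -24.46]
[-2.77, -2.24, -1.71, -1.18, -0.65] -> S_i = -2.77 + 0.53*i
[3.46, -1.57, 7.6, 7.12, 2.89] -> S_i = Random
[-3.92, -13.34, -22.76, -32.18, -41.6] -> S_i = -3.92 + -9.42*i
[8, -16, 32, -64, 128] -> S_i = 8*-2^i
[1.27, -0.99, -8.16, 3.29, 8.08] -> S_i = Random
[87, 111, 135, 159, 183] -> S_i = 87 + 24*i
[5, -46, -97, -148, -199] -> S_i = 5 + -51*i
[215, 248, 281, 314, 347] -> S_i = 215 + 33*i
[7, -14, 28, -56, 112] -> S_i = 7*-2^i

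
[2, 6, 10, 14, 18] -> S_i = 2 + 4*i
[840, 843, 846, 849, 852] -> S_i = 840 + 3*i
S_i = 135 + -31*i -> [135, 104, 73, 42, 11]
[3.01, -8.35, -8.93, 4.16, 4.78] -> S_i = Random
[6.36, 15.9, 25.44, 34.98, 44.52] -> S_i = 6.36 + 9.54*i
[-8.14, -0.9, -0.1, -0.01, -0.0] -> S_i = -8.14*0.11^i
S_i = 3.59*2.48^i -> [3.59, 8.9, 22.08, 54.76, 135.8]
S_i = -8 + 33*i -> [-8, 25, 58, 91, 124]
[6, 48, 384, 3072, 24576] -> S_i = 6*8^i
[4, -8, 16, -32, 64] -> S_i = 4*-2^i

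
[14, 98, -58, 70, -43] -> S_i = Random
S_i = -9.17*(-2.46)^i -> [-9.17, 22.56, -55.49, 136.51, -335.82]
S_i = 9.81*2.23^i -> [9.81, 21.88, 48.78, 108.79, 242.6]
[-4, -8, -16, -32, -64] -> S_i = -4*2^i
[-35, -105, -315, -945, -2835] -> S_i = -35*3^i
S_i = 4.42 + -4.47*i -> [4.42, -0.05, -4.52, -8.99, -13.46]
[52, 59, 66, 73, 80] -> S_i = 52 + 7*i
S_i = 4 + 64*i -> [4, 68, 132, 196, 260]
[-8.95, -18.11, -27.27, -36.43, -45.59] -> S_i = -8.95 + -9.16*i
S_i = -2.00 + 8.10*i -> [-2.0, 6.1, 14.2, 22.3, 30.4]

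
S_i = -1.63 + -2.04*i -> [-1.63, -3.67, -5.71, -7.75, -9.79]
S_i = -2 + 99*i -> [-2, 97, 196, 295, 394]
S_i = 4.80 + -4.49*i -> [4.8, 0.31, -4.18, -8.67, -13.16]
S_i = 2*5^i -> [2, 10, 50, 250, 1250]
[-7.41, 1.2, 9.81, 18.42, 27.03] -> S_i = -7.41 + 8.61*i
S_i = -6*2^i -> [-6, -12, -24, -48, -96]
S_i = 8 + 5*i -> [8, 13, 18, 23, 28]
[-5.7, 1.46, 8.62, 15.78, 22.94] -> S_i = -5.70 + 7.16*i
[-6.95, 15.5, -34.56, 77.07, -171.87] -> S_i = -6.95*(-2.23)^i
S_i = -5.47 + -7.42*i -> [-5.47, -12.89, -20.31, -27.73, -35.15]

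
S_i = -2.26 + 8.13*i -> [-2.26, 5.87, 14.0, 22.13, 30.26]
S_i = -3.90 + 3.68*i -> [-3.9, -0.22, 3.46, 7.14, 10.82]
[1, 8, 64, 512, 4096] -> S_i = 1*8^i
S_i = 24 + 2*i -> [24, 26, 28, 30, 32]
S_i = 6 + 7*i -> [6, 13, 20, 27, 34]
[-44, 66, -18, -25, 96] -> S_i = Random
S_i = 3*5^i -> [3, 15, 75, 375, 1875]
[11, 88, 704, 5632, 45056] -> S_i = 11*8^i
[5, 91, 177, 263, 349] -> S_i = 5 + 86*i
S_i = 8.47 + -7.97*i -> [8.47, 0.5, -7.47, -15.44, -23.41]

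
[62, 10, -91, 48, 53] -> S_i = Random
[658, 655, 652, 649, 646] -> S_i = 658 + -3*i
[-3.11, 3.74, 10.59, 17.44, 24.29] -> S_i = -3.11 + 6.85*i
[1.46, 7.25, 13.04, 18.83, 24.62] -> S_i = 1.46 + 5.79*i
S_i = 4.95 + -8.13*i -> [4.95, -3.18, -11.31, -19.44, -27.57]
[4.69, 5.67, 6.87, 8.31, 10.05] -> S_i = 4.69*1.21^i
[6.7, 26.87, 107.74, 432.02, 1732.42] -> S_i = 6.70*4.01^i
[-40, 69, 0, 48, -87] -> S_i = Random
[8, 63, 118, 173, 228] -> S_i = 8 + 55*i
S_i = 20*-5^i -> [20, -100, 500, -2500, 12500]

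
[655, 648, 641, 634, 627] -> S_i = 655 + -7*i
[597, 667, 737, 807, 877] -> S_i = 597 + 70*i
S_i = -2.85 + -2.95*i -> [-2.85, -5.8, -8.75, -11.7, -14.65]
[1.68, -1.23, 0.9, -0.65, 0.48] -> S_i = 1.68*(-0.73)^i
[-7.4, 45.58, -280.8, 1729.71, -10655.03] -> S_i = -7.40*(-6.16)^i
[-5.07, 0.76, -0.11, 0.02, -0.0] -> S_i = -5.07*(-0.15)^i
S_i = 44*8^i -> [44, 352, 2816, 22528, 180224]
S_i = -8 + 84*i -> [-8, 76, 160, 244, 328]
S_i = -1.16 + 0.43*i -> [-1.16, -0.73, -0.3, 0.13, 0.56]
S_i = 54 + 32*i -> [54, 86, 118, 150, 182]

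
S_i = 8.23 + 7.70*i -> [8.23, 15.93, 23.63, 31.33, 39.03]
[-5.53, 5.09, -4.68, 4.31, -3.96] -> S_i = -5.53*(-0.92)^i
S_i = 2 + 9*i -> [2, 11, 20, 29, 38]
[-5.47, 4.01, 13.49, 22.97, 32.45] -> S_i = -5.47 + 9.48*i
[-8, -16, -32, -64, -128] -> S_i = -8*2^i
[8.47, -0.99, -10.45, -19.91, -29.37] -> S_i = 8.47 + -9.46*i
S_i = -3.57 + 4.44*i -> [-3.57, 0.87, 5.31, 9.75, 14.19]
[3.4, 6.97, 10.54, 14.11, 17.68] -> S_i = 3.40 + 3.57*i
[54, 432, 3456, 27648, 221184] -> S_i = 54*8^i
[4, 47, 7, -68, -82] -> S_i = Random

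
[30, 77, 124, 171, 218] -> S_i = 30 + 47*i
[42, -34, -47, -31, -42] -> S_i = Random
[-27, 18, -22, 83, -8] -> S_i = Random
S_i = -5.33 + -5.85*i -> [-5.33, -11.18, -17.03, -22.88, -28.73]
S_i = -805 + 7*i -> [-805, -798, -791, -784, -777]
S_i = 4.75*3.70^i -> [4.75, 17.58, 65.03, 240.6, 890.23]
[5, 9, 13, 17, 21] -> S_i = 5 + 4*i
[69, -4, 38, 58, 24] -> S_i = Random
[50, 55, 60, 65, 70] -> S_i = 50 + 5*i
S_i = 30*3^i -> [30, 90, 270, 810, 2430]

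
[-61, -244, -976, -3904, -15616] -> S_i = -61*4^i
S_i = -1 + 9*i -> [-1, 8, 17, 26, 35]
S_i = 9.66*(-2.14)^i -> [9.66, -20.67, 44.24, -94.67, 202.6]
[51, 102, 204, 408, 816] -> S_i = 51*2^i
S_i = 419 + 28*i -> [419, 447, 475, 503, 531]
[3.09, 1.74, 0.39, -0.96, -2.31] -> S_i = 3.09 + -1.35*i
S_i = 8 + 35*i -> [8, 43, 78, 113, 148]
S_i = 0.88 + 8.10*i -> [0.88, 8.98, 17.08, 25.18, 33.28]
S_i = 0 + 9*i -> [0, 9, 18, 27, 36]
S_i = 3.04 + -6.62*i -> [3.04, -3.58, -10.2, -16.82, -23.44]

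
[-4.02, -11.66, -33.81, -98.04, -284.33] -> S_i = -4.02*2.90^i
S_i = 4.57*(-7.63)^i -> [4.57, -34.87, 266.05, -2029.97, 15488.68]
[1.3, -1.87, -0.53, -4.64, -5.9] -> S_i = Random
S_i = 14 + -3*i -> [14, 11, 8, 5, 2]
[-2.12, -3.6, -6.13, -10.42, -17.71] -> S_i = -2.12*1.70^i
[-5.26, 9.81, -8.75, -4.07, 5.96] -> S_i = Random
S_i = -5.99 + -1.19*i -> [-5.99, -7.18, -8.37, -9.56, -10.75]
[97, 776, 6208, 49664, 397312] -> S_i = 97*8^i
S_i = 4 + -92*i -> [4, -88, -180, -272, -364]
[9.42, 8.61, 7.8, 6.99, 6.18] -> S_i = 9.42 + -0.81*i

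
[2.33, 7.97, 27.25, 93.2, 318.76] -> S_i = 2.33*3.42^i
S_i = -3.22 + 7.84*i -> [-3.22, 4.62, 12.46, 20.3, 28.14]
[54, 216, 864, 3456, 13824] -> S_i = 54*4^i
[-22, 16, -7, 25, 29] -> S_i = Random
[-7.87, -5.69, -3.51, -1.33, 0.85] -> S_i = -7.87 + 2.18*i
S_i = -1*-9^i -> [-1, 9, -81, 729, -6561]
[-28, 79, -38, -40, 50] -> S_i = Random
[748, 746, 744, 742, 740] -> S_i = 748 + -2*i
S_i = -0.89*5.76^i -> [-0.89, -5.13, -29.53, -170.08, -979.67]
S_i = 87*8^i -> [87, 696, 5568, 44544, 356352]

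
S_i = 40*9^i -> [40, 360, 3240, 29160, 262440]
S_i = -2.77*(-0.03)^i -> [-2.77, 0.08, -0.0, 0.0, -0.0]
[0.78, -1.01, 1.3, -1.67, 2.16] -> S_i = 0.78*(-1.29)^i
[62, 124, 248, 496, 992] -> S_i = 62*2^i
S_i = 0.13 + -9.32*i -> [0.13, -9.19, -18.51, -27.83, -37.15]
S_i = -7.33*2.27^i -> [-7.33, -16.64, -37.77, -85.74, -194.63]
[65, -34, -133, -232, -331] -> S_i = 65 + -99*i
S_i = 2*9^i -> [2, 18, 162, 1458, 13122]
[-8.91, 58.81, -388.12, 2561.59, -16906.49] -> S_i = -8.91*(-6.60)^i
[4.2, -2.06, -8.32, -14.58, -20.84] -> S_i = 4.20 + -6.26*i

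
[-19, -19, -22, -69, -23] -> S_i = Random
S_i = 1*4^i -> [1, 4, 16, 64, 256]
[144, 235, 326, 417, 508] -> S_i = 144 + 91*i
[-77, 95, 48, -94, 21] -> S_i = Random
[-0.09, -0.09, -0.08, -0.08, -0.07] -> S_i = -0.09*0.95^i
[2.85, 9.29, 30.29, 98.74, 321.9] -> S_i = 2.85*3.26^i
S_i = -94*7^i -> [-94, -658, -4606, -32242, -225694]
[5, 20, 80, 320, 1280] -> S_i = 5*4^i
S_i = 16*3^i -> [16, 48, 144, 432, 1296]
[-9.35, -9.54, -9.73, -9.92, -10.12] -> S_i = -9.35*1.02^i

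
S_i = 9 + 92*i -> [9, 101, 193, 285, 377]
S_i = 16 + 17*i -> [16, 33, 50, 67, 84]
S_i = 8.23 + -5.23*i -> [8.23, 3.0, -2.23, -7.46, -12.69]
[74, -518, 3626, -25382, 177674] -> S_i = 74*-7^i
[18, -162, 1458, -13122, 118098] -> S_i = 18*-9^i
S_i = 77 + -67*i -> [77, 10, -57, -124, -191]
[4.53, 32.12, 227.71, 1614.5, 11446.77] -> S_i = 4.53*7.09^i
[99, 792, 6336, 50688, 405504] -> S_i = 99*8^i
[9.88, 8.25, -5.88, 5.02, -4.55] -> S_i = Random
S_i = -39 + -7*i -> [-39, -46, -53, -60, -67]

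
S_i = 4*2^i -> [4, 8, 16, 32, 64]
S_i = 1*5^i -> [1, 5, 25, 125, 625]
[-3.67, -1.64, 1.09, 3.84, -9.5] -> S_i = Random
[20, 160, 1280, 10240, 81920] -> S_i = 20*8^i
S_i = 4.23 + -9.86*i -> [4.23, -5.63, -15.49, -25.35, -35.21]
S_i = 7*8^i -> [7, 56, 448, 3584, 28672]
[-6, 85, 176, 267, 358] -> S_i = -6 + 91*i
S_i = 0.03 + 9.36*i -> [0.03, 9.39, 18.75, 28.11, 37.47]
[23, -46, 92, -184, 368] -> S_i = 23*-2^i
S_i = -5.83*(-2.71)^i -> [-5.83, 15.8, -42.82, 116.03, -314.45]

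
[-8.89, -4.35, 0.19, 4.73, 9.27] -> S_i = -8.89 + 4.54*i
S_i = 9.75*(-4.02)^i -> [9.75, -39.19, 157.56, -633.41, 2546.3]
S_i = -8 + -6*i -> [-8, -14, -20, -26, -32]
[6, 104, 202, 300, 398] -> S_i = 6 + 98*i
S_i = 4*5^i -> [4, 20, 100, 500, 2500]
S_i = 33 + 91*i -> [33, 124, 215, 306, 397]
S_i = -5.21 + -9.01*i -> [-5.21, -14.22, -23.23, -32.24, -41.25]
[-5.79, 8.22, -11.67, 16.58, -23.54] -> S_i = -5.79*(-1.42)^i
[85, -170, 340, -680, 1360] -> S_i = 85*-2^i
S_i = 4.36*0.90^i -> [4.36, 3.92, 3.53, 3.18, 2.86]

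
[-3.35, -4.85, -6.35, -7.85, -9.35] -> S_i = -3.35 + -1.50*i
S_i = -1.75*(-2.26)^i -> [-1.75, 3.95, -8.94, 20.2, -45.65]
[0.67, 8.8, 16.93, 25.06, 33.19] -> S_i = 0.67 + 8.13*i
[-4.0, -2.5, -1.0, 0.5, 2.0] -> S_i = -4.00 + 1.50*i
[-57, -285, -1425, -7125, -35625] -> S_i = -57*5^i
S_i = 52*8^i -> [52, 416, 3328, 26624, 212992]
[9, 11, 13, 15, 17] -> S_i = 9 + 2*i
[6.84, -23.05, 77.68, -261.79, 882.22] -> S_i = 6.84*(-3.37)^i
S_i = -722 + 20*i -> [-722, -702, -682, -662, -642]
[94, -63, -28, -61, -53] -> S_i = Random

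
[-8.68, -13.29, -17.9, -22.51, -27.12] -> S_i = -8.68 + -4.61*i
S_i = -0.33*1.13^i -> [-0.33, -0.37, -0.42, -0.48, -0.54]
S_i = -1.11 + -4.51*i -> [-1.11, -5.62, -10.13, -14.64, -19.15]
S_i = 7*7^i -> [7, 49, 343, 2401, 16807]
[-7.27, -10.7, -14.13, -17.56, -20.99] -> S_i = -7.27 + -3.43*i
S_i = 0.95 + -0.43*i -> [0.95, 0.52, 0.09, -0.34, -0.77]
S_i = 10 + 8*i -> [10, 18, 26, 34, 42]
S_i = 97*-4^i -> [97, -388, 1552, -6208, 24832]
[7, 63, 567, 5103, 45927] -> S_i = 7*9^i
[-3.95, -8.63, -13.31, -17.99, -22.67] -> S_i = -3.95 + -4.68*i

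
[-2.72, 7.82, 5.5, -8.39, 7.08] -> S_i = Random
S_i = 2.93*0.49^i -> [2.93, 1.44, 0.7, 0.34, 0.17]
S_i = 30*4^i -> [30, 120, 480, 1920, 7680]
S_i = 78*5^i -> [78, 390, 1950, 9750, 48750]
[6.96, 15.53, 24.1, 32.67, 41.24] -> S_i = 6.96 + 8.57*i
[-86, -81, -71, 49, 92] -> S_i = Random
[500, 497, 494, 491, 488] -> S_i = 500 + -3*i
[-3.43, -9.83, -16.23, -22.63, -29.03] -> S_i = -3.43 + -6.40*i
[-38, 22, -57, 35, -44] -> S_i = Random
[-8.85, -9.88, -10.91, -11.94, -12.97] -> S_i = -8.85 + -1.03*i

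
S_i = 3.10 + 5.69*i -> [3.1, 8.79, 14.48, 20.17, 25.86]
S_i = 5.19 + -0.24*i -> [5.19, 4.95, 4.71, 4.47, 4.23]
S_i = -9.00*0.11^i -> [-9.0, -0.99, -0.11, -0.01, -0.0]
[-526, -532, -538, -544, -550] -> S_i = -526 + -6*i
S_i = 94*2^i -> [94, 188, 376, 752, 1504]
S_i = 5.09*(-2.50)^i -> [5.09, -12.72, 31.81, -79.53, 198.83]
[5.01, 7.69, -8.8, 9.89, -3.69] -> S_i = Random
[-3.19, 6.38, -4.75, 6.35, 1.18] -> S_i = Random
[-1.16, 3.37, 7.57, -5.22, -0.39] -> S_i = Random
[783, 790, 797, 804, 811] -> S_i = 783 + 7*i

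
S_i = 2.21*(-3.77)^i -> [2.21, -8.33, 31.41, -118.42, 446.43]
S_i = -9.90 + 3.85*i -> [-9.9, -6.05, -2.2, 1.65, 5.5]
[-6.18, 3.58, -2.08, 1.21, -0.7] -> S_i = -6.18*(-0.58)^i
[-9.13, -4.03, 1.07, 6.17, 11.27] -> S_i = -9.13 + 5.10*i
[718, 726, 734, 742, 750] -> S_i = 718 + 8*i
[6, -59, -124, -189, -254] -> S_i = 6 + -65*i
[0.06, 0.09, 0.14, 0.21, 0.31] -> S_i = 0.06*1.51^i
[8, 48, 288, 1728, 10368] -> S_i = 8*6^i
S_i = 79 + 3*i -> [79, 82, 85, 88, 91]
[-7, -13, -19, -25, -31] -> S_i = -7 + -6*i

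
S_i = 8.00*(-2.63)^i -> [8.0, -21.04, 55.34, -145.53, 382.75]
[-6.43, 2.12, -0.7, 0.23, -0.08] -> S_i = -6.43*(-0.33)^i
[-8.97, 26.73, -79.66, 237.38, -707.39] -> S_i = -8.97*(-2.98)^i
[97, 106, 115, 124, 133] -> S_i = 97 + 9*i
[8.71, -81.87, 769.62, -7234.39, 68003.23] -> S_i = 8.71*(-9.40)^i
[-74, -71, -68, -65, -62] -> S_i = -74 + 3*i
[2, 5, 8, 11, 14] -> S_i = 2 + 3*i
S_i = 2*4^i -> [2, 8, 32, 128, 512]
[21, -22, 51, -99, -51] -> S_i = Random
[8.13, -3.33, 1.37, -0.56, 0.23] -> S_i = 8.13*(-0.41)^i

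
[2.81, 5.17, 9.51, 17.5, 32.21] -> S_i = 2.81*1.84^i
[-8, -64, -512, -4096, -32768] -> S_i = -8*8^i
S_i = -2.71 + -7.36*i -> [-2.71, -10.07, -17.43, -24.79, -32.15]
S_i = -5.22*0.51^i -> [-5.22, -2.66, -1.36, -0.69, -0.35]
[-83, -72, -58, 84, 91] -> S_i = Random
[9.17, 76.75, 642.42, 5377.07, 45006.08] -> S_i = 9.17*8.37^i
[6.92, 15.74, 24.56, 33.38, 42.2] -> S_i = 6.92 + 8.82*i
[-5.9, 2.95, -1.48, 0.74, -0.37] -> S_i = -5.90*(-0.50)^i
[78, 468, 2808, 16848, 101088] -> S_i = 78*6^i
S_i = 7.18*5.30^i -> [7.18, 38.05, 201.69, 1068.94, 5665.37]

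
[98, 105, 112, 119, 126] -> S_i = 98 + 7*i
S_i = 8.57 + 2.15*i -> [8.57, 10.72, 12.87, 15.02, 17.17]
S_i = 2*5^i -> [2, 10, 50, 250, 1250]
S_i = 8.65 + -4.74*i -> [8.65, 3.91, -0.83, -5.57, -10.31]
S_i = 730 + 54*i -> [730, 784, 838, 892, 946]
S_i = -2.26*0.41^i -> [-2.26, -0.93, -0.38, -0.16, -0.06]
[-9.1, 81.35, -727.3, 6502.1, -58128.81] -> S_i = -9.10*(-8.94)^i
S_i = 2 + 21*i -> [2, 23, 44, 65, 86]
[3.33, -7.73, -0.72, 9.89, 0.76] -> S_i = Random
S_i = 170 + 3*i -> [170, 173, 176, 179, 182]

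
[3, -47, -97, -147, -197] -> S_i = 3 + -50*i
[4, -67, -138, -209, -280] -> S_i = 4 + -71*i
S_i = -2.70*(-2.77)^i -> [-2.7, 7.48, -20.72, 57.39, -158.96]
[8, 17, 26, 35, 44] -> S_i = 8 + 9*i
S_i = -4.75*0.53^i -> [-4.75, -2.52, -1.33, -0.71, -0.37]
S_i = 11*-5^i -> [11, -55, 275, -1375, 6875]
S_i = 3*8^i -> [3, 24, 192, 1536, 12288]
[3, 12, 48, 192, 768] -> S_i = 3*4^i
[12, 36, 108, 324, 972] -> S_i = 12*3^i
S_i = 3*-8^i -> [3, -24, 192, -1536, 12288]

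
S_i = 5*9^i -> [5, 45, 405, 3645, 32805]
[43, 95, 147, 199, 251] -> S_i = 43 + 52*i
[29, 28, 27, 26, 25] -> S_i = 29 + -1*i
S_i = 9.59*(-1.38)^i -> [9.59, -13.23, 18.26, -25.2, 34.78]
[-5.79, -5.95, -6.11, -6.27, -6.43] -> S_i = -5.79 + -0.16*i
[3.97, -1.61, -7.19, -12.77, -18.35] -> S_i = 3.97 + -5.58*i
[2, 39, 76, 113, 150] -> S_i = 2 + 37*i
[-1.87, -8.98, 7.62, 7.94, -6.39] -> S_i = Random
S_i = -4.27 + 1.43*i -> [-4.27, -2.84, -1.41, 0.02, 1.45]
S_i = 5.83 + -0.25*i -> [5.83, 5.58, 5.33, 5.08, 4.83]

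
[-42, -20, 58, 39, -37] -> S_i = Random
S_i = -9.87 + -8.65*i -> [-9.87, -18.52, -27.17, -35.82, -44.47]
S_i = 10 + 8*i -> [10, 18, 26, 34, 42]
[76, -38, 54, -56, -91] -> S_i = Random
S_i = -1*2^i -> [-1, -2, -4, -8, -16]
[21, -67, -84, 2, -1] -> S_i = Random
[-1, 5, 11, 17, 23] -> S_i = -1 + 6*i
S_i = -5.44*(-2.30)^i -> [-5.44, 12.51, -28.78, 66.19, -152.23]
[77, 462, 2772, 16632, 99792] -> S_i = 77*6^i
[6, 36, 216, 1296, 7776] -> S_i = 6*6^i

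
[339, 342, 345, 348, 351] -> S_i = 339 + 3*i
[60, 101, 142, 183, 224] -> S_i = 60 + 41*i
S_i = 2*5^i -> [2, 10, 50, 250, 1250]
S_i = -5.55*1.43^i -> [-5.55, -7.94, -11.35, -16.23, -23.21]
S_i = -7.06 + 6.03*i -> [-7.06, -1.03, 5.0, 11.03, 17.06]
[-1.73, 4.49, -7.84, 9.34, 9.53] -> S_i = Random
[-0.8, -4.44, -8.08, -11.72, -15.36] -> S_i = -0.80 + -3.64*i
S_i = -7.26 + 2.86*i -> [-7.26, -4.4, -1.54, 1.32, 4.18]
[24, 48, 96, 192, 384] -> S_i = 24*2^i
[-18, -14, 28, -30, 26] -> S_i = Random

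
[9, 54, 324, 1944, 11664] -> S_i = 9*6^i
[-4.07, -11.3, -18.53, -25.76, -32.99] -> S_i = -4.07 + -7.23*i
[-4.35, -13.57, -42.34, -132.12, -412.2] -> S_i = -4.35*3.12^i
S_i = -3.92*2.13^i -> [-3.92, -8.35, -17.78, -37.88, -80.69]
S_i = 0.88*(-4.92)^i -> [0.88, -4.33, 21.3, -104.8, 515.64]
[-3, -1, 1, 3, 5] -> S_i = -3 + 2*i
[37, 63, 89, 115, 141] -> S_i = 37 + 26*i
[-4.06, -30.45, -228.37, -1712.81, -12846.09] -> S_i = -4.06*7.50^i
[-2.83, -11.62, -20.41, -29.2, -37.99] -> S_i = -2.83 + -8.79*i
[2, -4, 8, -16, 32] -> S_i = 2*-2^i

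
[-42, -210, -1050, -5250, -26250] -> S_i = -42*5^i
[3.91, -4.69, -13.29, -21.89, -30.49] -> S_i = 3.91 + -8.60*i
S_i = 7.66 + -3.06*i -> [7.66, 4.6, 1.54, -1.52, -4.58]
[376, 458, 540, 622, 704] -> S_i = 376 + 82*i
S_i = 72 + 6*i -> [72, 78, 84, 90, 96]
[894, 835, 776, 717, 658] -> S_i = 894 + -59*i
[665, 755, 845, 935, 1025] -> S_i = 665 + 90*i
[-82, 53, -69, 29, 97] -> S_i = Random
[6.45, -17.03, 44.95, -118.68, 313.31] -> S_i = 6.45*(-2.64)^i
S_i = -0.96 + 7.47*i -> [-0.96, 6.51, 13.98, 21.45, 28.92]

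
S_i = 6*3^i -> [6, 18, 54, 162, 486]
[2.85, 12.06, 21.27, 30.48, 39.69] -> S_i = 2.85 + 9.21*i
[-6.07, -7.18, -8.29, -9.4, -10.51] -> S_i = -6.07 + -1.11*i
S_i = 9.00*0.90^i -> [9.0, 8.1, 7.29, 6.56, 5.9]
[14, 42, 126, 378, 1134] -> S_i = 14*3^i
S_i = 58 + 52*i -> [58, 110, 162, 214, 266]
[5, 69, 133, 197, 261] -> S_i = 5 + 64*i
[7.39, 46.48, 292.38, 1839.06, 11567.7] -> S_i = 7.39*6.29^i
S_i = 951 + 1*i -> [951, 952, 953, 954, 955]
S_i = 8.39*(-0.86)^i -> [8.39, -7.22, 6.21, -5.34, 4.59]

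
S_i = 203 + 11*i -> [203, 214, 225, 236, 247]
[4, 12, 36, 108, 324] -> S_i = 4*3^i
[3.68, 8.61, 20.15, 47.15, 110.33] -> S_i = 3.68*2.34^i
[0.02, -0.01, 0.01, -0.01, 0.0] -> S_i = 0.02*(-0.68)^i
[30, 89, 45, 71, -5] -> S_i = Random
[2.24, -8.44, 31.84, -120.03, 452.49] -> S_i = 2.24*(-3.77)^i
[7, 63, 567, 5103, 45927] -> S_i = 7*9^i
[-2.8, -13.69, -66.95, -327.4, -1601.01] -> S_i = -2.80*4.89^i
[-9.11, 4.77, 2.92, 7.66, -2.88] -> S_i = Random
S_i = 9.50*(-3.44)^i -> [9.5, -32.68, 112.42, -386.72, 1330.32]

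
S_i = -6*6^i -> [-6, -36, -216, -1296, -7776]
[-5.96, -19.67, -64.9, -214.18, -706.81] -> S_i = -5.96*3.30^i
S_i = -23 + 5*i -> [-23, -18, -13, -8, -3]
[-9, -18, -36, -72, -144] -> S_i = -9*2^i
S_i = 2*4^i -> [2, 8, 32, 128, 512]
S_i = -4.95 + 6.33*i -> [-4.95, 1.38, 7.71, 14.04, 20.37]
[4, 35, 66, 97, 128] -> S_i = 4 + 31*i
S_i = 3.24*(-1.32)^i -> [3.24, -4.28, 5.65, -7.45, 9.84]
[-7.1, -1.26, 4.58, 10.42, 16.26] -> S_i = -7.10 + 5.84*i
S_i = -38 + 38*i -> [-38, 0, 38, 76, 114]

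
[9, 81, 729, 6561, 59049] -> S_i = 9*9^i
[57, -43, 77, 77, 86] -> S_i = Random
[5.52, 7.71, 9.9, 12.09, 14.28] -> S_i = 5.52 + 2.19*i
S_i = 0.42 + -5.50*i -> [0.42, -5.08, -10.58, -16.08, -21.58]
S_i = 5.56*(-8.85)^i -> [5.56, -49.21, 435.47, -3853.94, 34107.34]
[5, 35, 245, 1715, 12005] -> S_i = 5*7^i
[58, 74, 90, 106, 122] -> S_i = 58 + 16*i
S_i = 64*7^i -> [64, 448, 3136, 21952, 153664]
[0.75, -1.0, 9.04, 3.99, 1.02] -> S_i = Random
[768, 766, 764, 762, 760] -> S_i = 768 + -2*i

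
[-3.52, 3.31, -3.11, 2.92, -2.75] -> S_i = -3.52*(-0.94)^i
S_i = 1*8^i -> [1, 8, 64, 512, 4096]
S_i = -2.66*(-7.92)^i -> [-2.66, 21.07, -166.85, 1321.47, -10466.04]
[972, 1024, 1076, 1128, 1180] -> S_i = 972 + 52*i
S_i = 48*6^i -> [48, 288, 1728, 10368, 62208]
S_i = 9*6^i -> [9, 54, 324, 1944, 11664]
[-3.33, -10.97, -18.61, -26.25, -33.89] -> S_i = -3.33 + -7.64*i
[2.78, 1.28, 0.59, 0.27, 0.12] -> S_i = 2.78*0.46^i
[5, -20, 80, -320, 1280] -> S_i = 5*-4^i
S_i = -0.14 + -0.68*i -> [-0.14, -0.82, -1.5, -2.18, -2.86]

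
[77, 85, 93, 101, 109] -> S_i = 77 + 8*i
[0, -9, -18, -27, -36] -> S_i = 0 + -9*i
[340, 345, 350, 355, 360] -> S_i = 340 + 5*i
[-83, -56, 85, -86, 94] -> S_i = Random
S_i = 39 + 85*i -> [39, 124, 209, 294, 379]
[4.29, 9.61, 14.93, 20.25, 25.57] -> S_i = 4.29 + 5.32*i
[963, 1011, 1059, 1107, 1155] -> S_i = 963 + 48*i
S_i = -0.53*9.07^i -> [-0.53, -4.81, -43.6, -395.46, -3586.78]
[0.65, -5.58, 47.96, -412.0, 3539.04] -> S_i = 0.65*(-8.59)^i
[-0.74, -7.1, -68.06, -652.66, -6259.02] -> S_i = -0.74*9.59^i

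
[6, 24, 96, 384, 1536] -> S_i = 6*4^i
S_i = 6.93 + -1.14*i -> [6.93, 5.79, 4.65, 3.51, 2.37]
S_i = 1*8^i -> [1, 8, 64, 512, 4096]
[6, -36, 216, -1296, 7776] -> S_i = 6*-6^i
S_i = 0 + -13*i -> [0, -13, -26, -39, -52]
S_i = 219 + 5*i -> [219, 224, 229, 234, 239]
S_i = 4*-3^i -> [4, -12, 36, -108, 324]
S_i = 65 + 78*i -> [65, 143, 221, 299, 377]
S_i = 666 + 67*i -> [666, 733, 800, 867, 934]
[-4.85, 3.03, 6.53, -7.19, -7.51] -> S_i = Random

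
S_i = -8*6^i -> [-8, -48, -288, -1728, -10368]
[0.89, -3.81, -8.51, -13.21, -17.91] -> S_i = 0.89 + -4.70*i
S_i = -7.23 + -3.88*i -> [-7.23, -11.11, -14.99, -18.87, -22.75]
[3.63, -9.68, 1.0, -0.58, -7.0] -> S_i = Random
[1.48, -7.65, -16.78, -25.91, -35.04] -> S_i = 1.48 + -9.13*i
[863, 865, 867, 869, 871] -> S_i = 863 + 2*i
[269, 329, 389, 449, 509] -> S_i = 269 + 60*i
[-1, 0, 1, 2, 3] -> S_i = -1 + 1*i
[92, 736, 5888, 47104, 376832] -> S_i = 92*8^i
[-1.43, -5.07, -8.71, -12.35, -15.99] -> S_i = -1.43 + -3.64*i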